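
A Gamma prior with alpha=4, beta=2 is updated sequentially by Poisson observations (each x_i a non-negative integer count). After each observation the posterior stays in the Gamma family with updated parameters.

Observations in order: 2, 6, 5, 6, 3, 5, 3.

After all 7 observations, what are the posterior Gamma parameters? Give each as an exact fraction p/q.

alpha=34, beta=9

obs 1: x=2 → posterior Gamma(6, 3)
obs 2: x=6 → posterior Gamma(12, 4)
obs 3: x=5 → posterior Gamma(17, 5)
obs 4: x=6 → posterior Gamma(23, 6)
obs 5: x=3 → posterior Gamma(26, 7)
obs 6: x=5 → posterior Gamma(31, 8)
obs 7: x=3 → posterior Gamma(34, 9)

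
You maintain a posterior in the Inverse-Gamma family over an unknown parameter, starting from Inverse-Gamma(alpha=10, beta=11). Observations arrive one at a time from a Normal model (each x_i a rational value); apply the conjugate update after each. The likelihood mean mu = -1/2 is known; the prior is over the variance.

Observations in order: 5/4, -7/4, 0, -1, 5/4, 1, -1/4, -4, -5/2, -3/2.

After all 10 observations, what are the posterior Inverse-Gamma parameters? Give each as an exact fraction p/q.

alpha=15, beta=199/8

obs 1: x=5/4 → posterior Inverse-Gamma(21/2, 401/32)
obs 2: x=-7/4 → posterior Inverse-Gamma(11, 213/16)
obs 3: x=0 → posterior Inverse-Gamma(23/2, 215/16)
obs 4: x=-1 → posterior Inverse-Gamma(12, 217/16)
obs 5: x=5/4 → posterior Inverse-Gamma(25/2, 483/32)
obs 6: x=1 → posterior Inverse-Gamma(13, 519/32)
obs 7: x=-1/4 → posterior Inverse-Gamma(27/2, 65/4)
obs 8: x=-4 → posterior Inverse-Gamma(14, 179/8)
obs 9: x=-5/2 → posterior Inverse-Gamma(29/2, 195/8)
obs 10: x=-3/2 → posterior Inverse-Gamma(15, 199/8)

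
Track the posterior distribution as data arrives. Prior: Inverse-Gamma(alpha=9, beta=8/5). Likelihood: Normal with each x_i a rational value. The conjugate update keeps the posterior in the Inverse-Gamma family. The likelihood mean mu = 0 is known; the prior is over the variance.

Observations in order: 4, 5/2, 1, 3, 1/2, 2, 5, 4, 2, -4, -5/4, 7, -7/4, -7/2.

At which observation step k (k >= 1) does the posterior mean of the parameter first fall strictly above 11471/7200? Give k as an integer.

k = 4

obs 1: x=4 → posterior Inverse-Gamma(19/2, 48/5)
obs 2: x=5/2 → posterior Inverse-Gamma(10, 509/40)
obs 3: x=1 → posterior Inverse-Gamma(21/2, 529/40)
obs 4: x=3 → posterior Inverse-Gamma(11, 709/40)
obs 5: x=1/2 → posterior Inverse-Gamma(23/2, 357/20)
obs 6: x=2 → posterior Inverse-Gamma(12, 397/20)
obs 7: x=5 → posterior Inverse-Gamma(25/2, 647/20)
obs 8: x=4 → posterior Inverse-Gamma(13, 807/20)
obs 9: x=2 → posterior Inverse-Gamma(27/2, 847/20)
obs 10: x=-4 → posterior Inverse-Gamma(14, 1007/20)
obs 11: x=-5/4 → posterior Inverse-Gamma(29/2, 8181/160)
obs 12: x=7 → posterior Inverse-Gamma(15, 12101/160)
obs 13: x=-7/4 → posterior Inverse-Gamma(31/2, 6173/80)
obs 14: x=-7/2 → posterior Inverse-Gamma(16, 6663/80)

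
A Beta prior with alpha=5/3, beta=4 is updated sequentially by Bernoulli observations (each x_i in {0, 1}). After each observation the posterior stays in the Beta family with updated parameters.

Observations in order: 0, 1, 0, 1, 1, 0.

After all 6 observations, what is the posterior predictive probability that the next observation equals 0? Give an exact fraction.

obs 1: x=0 → posterior Beta(5/3, 5)
obs 2: x=1 → posterior Beta(8/3, 5)
obs 3: x=0 → posterior Beta(8/3, 6)
obs 4: x=1 → posterior Beta(11/3, 6)
obs 5: x=1 → posterior Beta(14/3, 6)
obs 6: x=0 → posterior Beta(14/3, 7)

3/5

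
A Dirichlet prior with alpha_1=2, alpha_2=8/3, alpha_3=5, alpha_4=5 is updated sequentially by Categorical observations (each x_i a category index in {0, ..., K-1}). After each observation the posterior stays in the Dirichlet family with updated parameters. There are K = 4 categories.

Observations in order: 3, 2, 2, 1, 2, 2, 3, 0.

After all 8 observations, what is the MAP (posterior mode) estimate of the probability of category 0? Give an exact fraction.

3/28

obs 1: x=3 → posterior Dirichlet(2, 8/3, 5, 6)
obs 2: x=2 → posterior Dirichlet(2, 8/3, 6, 6)
obs 3: x=2 → posterior Dirichlet(2, 8/3, 7, 6)
obs 4: x=1 → posterior Dirichlet(2, 11/3, 7, 6)
obs 5: x=2 → posterior Dirichlet(2, 11/3, 8, 6)
obs 6: x=2 → posterior Dirichlet(2, 11/3, 9, 6)
obs 7: x=3 → posterior Dirichlet(2, 11/3, 9, 7)
obs 8: x=0 → posterior Dirichlet(3, 11/3, 9, 7)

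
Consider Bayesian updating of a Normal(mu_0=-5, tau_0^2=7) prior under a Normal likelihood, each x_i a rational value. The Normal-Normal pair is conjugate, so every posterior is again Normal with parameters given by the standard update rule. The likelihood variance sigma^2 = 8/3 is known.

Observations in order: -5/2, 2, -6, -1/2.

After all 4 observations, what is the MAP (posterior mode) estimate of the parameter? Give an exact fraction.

-187/92

obs 1: x=-5/2 → posterior Normal(-185/58, 56/29)
obs 2: x=2 → posterior Normal(-101/100, 28/25)
obs 3: x=-6 → posterior Normal(-353/142, 56/71)
obs 4: x=-1/2 → posterior Normal(-187/92, 14/23)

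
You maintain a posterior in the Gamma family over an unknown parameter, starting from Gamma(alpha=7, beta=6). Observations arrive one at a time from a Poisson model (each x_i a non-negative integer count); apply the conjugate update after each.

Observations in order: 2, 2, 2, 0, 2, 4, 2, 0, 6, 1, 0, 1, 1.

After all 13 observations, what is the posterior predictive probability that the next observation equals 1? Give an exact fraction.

obs 1: x=2 → posterior Gamma(9, 7)
obs 2: x=2 → posterior Gamma(11, 8)
obs 3: x=2 → posterior Gamma(13, 9)
obs 4: x=0 → posterior Gamma(13, 10)
obs 5: x=2 → posterior Gamma(15, 11)
obs 6: x=4 → posterior Gamma(19, 12)
obs 7: x=2 → posterior Gamma(21, 13)
obs 8: x=0 → posterior Gamma(21, 14)
obs 9: x=6 → posterior Gamma(27, 15)
obs 10: x=1 → posterior Gamma(28, 16)
obs 11: x=0 → posterior Gamma(28, 17)
obs 12: x=1 → posterior Gamma(29, 18)
obs 13: x=1 → posterior Gamma(30, 19)

691399853691585645136528558217799880203/2147483648000000000000000000000000000000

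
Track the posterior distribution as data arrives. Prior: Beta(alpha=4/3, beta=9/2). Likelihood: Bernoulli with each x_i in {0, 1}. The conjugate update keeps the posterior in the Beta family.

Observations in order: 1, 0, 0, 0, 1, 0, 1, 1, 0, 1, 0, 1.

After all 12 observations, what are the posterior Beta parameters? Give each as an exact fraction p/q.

obs 1: x=1 → posterior Beta(7/3, 9/2)
obs 2: x=0 → posterior Beta(7/3, 11/2)
obs 3: x=0 → posterior Beta(7/3, 13/2)
obs 4: x=0 → posterior Beta(7/3, 15/2)
obs 5: x=1 → posterior Beta(10/3, 15/2)
obs 6: x=0 → posterior Beta(10/3, 17/2)
obs 7: x=1 → posterior Beta(13/3, 17/2)
obs 8: x=1 → posterior Beta(16/3, 17/2)
obs 9: x=0 → posterior Beta(16/3, 19/2)
obs 10: x=1 → posterior Beta(19/3, 19/2)
obs 11: x=0 → posterior Beta(19/3, 21/2)
obs 12: x=1 → posterior Beta(22/3, 21/2)

alpha=22/3, beta=21/2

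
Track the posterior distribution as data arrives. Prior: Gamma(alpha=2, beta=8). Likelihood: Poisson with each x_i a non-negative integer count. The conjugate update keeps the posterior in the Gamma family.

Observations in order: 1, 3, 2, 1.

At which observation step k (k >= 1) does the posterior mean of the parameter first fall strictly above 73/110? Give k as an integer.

obs 1: x=1 → posterior Gamma(3, 9)
obs 2: x=3 → posterior Gamma(6, 10)
obs 3: x=2 → posterior Gamma(8, 11)
obs 4: x=1 → posterior Gamma(9, 12)

k = 3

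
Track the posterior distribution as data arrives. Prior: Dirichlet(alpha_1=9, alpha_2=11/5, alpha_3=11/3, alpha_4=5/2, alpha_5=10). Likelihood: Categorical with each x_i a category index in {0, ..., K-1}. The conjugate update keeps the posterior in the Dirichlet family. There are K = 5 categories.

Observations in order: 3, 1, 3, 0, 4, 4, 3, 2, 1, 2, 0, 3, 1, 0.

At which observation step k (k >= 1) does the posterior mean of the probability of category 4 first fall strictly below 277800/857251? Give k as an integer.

k = 4

obs 1: x=3 → posterior Dirichlet(9, 11/5, 11/3, 7/2, 10)
obs 2: x=1 → posterior Dirichlet(9, 16/5, 11/3, 7/2, 10)
obs 3: x=3 → posterior Dirichlet(9, 16/5, 11/3, 9/2, 10)
obs 4: x=0 → posterior Dirichlet(10, 16/5, 11/3, 9/2, 10)
obs 5: x=4 → posterior Dirichlet(10, 16/5, 11/3, 9/2, 11)
obs 6: x=4 → posterior Dirichlet(10, 16/5, 11/3, 9/2, 12)
obs 7: x=3 → posterior Dirichlet(10, 16/5, 11/3, 11/2, 12)
obs 8: x=2 → posterior Dirichlet(10, 16/5, 14/3, 11/2, 12)
obs 9: x=1 → posterior Dirichlet(10, 21/5, 14/3, 11/2, 12)
obs 10: x=2 → posterior Dirichlet(10, 21/5, 17/3, 11/2, 12)
obs 11: x=0 → posterior Dirichlet(11, 21/5, 17/3, 11/2, 12)
obs 12: x=3 → posterior Dirichlet(11, 21/5, 17/3, 13/2, 12)
obs 13: x=1 → posterior Dirichlet(11, 26/5, 17/3, 13/2, 12)
obs 14: x=0 → posterior Dirichlet(12, 26/5, 17/3, 13/2, 12)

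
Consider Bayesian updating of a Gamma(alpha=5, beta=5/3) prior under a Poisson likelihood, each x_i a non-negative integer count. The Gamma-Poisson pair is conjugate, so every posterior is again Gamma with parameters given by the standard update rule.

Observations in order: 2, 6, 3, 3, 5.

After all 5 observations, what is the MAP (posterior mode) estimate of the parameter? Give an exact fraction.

69/20

obs 1: x=2 → posterior Gamma(7, 8/3)
obs 2: x=6 → posterior Gamma(13, 11/3)
obs 3: x=3 → posterior Gamma(16, 14/3)
obs 4: x=3 → posterior Gamma(19, 17/3)
obs 5: x=5 → posterior Gamma(24, 20/3)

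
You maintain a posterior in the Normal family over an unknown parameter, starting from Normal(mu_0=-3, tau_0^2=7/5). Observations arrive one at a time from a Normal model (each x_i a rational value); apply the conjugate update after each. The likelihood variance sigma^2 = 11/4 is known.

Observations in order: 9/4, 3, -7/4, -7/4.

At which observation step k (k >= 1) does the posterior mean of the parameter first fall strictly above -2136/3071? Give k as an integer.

obs 1: x=9/4 → posterior Normal(-102/83, 77/83)
obs 2: x=3 → posterior Normal(-6/37, 77/111)
obs 3: x=-7/4 → posterior Normal(-67/139, 77/139)
obs 4: x=-7/4 → posterior Normal(-116/167, 77/167)

k = 2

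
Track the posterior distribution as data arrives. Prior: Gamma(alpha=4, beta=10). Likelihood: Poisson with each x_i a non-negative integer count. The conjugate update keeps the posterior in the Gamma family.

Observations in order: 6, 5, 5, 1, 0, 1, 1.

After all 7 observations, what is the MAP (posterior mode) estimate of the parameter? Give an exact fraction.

obs 1: x=6 → posterior Gamma(10, 11)
obs 2: x=5 → posterior Gamma(15, 12)
obs 3: x=5 → posterior Gamma(20, 13)
obs 4: x=1 → posterior Gamma(21, 14)
obs 5: x=0 → posterior Gamma(21, 15)
obs 6: x=1 → posterior Gamma(22, 16)
obs 7: x=1 → posterior Gamma(23, 17)

22/17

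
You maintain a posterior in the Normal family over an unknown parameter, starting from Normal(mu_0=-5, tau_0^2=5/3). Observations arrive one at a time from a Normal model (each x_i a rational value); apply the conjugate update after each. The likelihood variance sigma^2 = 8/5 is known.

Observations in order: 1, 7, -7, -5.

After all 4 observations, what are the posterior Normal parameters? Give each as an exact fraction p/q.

obs 1: x=1 → posterior Normal(-95/49, 40/49)
obs 2: x=7 → posterior Normal(40/37, 20/37)
obs 3: x=-7 → posterior Normal(-95/99, 40/99)
obs 4: x=-5 → posterior Normal(-55/31, 10/31)

mu_0=-55/31, tau_0^2=10/31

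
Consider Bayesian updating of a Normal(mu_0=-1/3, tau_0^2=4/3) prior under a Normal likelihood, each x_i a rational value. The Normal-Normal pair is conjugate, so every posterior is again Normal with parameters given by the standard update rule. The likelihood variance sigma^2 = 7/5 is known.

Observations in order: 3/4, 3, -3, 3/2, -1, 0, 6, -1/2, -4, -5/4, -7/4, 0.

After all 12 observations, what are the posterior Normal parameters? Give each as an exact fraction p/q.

obs 1: x=3/4 → posterior Normal(8/41, 28/41)
obs 2: x=3 → posterior Normal(68/61, 28/61)
obs 3: x=-3 → posterior Normal(8/81, 28/81)
obs 4: x=3/2 → posterior Normal(38/101, 28/101)
obs 5: x=-1 → posterior Normal(18/121, 28/121)
obs 6: x=0 → posterior Normal(6/47, 28/141)
obs 7: x=6 → posterior Normal(6/7, 4/23)
obs 8: x=-1/2 → posterior Normal(128/181, 28/181)
obs 9: x=-4 → posterior Normal(16/67, 28/201)
obs 10: x=-5/4 → posterior Normal(23/221, 28/221)
obs 11: x=-7/4 → posterior Normal(-12/241, 28/241)
obs 12: x=0 → posterior Normal(-4/87, 28/261)

mu_0=-4/87, tau_0^2=28/261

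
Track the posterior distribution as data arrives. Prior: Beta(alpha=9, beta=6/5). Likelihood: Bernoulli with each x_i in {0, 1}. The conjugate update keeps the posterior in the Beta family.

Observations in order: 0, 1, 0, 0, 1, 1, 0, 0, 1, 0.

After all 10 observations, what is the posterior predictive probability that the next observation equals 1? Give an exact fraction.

obs 1: x=0 → posterior Beta(9, 11/5)
obs 2: x=1 → posterior Beta(10, 11/5)
obs 3: x=0 → posterior Beta(10, 16/5)
obs 4: x=0 → posterior Beta(10, 21/5)
obs 5: x=1 → posterior Beta(11, 21/5)
obs 6: x=1 → posterior Beta(12, 21/5)
obs 7: x=0 → posterior Beta(12, 26/5)
obs 8: x=0 → posterior Beta(12, 31/5)
obs 9: x=1 → posterior Beta(13, 31/5)
obs 10: x=0 → posterior Beta(13, 36/5)

65/101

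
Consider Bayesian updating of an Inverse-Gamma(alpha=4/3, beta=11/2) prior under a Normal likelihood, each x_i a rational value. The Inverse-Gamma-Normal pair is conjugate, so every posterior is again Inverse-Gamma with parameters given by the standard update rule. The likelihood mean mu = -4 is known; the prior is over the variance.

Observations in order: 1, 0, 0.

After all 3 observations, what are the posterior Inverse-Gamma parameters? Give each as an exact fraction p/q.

obs 1: x=1 → posterior Inverse-Gamma(11/6, 18)
obs 2: x=0 → posterior Inverse-Gamma(7/3, 26)
obs 3: x=0 → posterior Inverse-Gamma(17/6, 34)

alpha=17/6, beta=34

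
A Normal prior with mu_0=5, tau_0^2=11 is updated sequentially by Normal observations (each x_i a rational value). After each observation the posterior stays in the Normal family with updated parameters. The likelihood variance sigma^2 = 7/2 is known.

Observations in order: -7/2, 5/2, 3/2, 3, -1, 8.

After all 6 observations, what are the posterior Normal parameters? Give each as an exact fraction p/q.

mu_0=266/139, tau_0^2=77/139

obs 1: x=-7/2 → posterior Normal(-42/29, 77/29)
obs 2: x=5/2 → posterior Normal(13/51, 77/51)
obs 3: x=3/2 → posterior Normal(46/73, 77/73)
obs 4: x=3 → posterior Normal(112/95, 77/95)
obs 5: x=-1 → posterior Normal(10/13, 77/117)
obs 6: x=8 → posterior Normal(266/139, 77/139)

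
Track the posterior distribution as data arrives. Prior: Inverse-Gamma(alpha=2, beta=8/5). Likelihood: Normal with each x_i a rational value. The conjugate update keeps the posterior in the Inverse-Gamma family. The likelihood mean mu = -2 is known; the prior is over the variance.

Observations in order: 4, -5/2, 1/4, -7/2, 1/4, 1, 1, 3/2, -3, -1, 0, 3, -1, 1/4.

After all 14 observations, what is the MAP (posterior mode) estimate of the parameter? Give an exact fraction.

obs 1: x=4 → posterior Inverse-Gamma(5/2, 98/5)
obs 2: x=-5/2 → posterior Inverse-Gamma(3, 789/40)
obs 3: x=1/4 → posterior Inverse-Gamma(7/2, 3561/160)
obs 4: x=-7/2 → posterior Inverse-Gamma(4, 3741/160)
obs 5: x=1/4 → posterior Inverse-Gamma(9/2, 2073/80)
obs 6: x=1 → posterior Inverse-Gamma(5, 2433/80)
obs 7: x=1 → posterior Inverse-Gamma(11/2, 2793/80)
obs 8: x=3/2 → posterior Inverse-Gamma(6, 3283/80)
obs 9: x=-3 → posterior Inverse-Gamma(13/2, 3323/80)
obs 10: x=-1 → posterior Inverse-Gamma(7, 3363/80)
obs 11: x=0 → posterior Inverse-Gamma(15/2, 3523/80)
obs 12: x=3 → posterior Inverse-Gamma(8, 4523/80)
obs 13: x=-1 → posterior Inverse-Gamma(17/2, 4563/80)
obs 14: x=1/4 → posterior Inverse-Gamma(9, 9531/160)

9531/1600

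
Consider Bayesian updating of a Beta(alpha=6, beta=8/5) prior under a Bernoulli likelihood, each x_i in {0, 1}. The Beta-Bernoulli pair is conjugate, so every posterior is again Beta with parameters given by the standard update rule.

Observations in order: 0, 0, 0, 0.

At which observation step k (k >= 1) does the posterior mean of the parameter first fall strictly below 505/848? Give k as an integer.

obs 1: x=0 → posterior Beta(6, 13/5)
obs 2: x=0 → posterior Beta(6, 18/5)
obs 3: x=0 → posterior Beta(6, 23/5)
obs 4: x=0 → posterior Beta(6, 28/5)

k = 3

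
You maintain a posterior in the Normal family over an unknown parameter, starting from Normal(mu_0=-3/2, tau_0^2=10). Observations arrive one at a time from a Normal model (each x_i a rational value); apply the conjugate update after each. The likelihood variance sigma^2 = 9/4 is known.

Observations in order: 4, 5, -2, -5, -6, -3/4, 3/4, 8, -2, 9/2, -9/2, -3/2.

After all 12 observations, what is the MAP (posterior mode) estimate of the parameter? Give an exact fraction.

13/978

obs 1: x=4 → posterior Normal(293/98, 90/49)
obs 2: x=5 → posterior Normal(693/178, 90/89)
obs 3: x=-2 → posterior Normal(533/258, 30/43)
obs 4: x=-5 → posterior Normal(133/338, 90/169)
obs 5: x=-6 → posterior Normal(-347/418, 90/209)
obs 6: x=-3/4 → posterior Normal(-407/498, 30/83)
obs 7: x=3/4 → posterior Normal(-347/578, 90/289)
obs 8: x=8 → posterior Normal(293/658, 90/329)
obs 9: x=-2 → posterior Normal(133/738, 10/41)
obs 10: x=9/2 → posterior Normal(493/818, 90/409)
obs 11: x=-9/2 → posterior Normal(133/898, 90/449)
obs 12: x=-3/2 → posterior Normal(13/978, 30/163)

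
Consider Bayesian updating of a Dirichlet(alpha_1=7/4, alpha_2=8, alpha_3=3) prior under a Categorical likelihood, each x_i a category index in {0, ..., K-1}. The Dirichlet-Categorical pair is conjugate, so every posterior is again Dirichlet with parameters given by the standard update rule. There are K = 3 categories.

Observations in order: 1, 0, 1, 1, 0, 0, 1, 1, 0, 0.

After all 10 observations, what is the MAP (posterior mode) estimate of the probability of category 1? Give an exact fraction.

48/79

obs 1: x=1 → posterior Dirichlet(7/4, 9, 3)
obs 2: x=0 → posterior Dirichlet(11/4, 9, 3)
obs 3: x=1 → posterior Dirichlet(11/4, 10, 3)
obs 4: x=1 → posterior Dirichlet(11/4, 11, 3)
obs 5: x=0 → posterior Dirichlet(15/4, 11, 3)
obs 6: x=0 → posterior Dirichlet(19/4, 11, 3)
obs 7: x=1 → posterior Dirichlet(19/4, 12, 3)
obs 8: x=1 → posterior Dirichlet(19/4, 13, 3)
obs 9: x=0 → posterior Dirichlet(23/4, 13, 3)
obs 10: x=0 → posterior Dirichlet(27/4, 13, 3)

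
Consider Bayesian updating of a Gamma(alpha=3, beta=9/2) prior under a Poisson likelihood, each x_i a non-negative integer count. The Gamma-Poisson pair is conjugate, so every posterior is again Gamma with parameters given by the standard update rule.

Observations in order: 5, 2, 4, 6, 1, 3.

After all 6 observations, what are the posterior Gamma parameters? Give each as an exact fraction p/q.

obs 1: x=5 → posterior Gamma(8, 11/2)
obs 2: x=2 → posterior Gamma(10, 13/2)
obs 3: x=4 → posterior Gamma(14, 15/2)
obs 4: x=6 → posterior Gamma(20, 17/2)
obs 5: x=1 → posterior Gamma(21, 19/2)
obs 6: x=3 → posterior Gamma(24, 21/2)

alpha=24, beta=21/2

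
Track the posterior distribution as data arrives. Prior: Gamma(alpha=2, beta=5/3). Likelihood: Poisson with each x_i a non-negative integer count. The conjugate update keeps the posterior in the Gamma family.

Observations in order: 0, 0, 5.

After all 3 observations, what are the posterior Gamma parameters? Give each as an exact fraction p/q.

alpha=7, beta=14/3

obs 1: x=0 → posterior Gamma(2, 8/3)
obs 2: x=0 → posterior Gamma(2, 11/3)
obs 3: x=5 → posterior Gamma(7, 14/3)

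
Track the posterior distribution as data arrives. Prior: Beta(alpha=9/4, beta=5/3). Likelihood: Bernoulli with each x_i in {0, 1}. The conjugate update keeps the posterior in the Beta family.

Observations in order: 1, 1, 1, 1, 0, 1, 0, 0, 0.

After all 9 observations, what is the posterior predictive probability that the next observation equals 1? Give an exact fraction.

obs 1: x=1 → posterior Beta(13/4, 5/3)
obs 2: x=1 → posterior Beta(17/4, 5/3)
obs 3: x=1 → posterior Beta(21/4, 5/3)
obs 4: x=1 → posterior Beta(25/4, 5/3)
obs 5: x=0 → posterior Beta(25/4, 8/3)
obs 6: x=1 → posterior Beta(29/4, 8/3)
obs 7: x=0 → posterior Beta(29/4, 11/3)
obs 8: x=0 → posterior Beta(29/4, 14/3)
obs 9: x=0 → posterior Beta(29/4, 17/3)

87/155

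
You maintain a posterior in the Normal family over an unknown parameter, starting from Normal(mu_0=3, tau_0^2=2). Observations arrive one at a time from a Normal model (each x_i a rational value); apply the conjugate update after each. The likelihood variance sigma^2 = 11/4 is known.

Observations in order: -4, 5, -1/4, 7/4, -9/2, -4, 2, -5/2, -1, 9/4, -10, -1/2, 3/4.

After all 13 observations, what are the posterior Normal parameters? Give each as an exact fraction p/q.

obs 1: x=-4 → posterior Normal(1/19, 22/19)
obs 2: x=5 → posterior Normal(41/27, 22/27)
obs 3: x=-1/4 → posterior Normal(39/35, 22/35)
obs 4: x=7/4 → posterior Normal(53/43, 22/43)
obs 5: x=-9/2 → posterior Normal(1/3, 22/51)
obs 6: x=-4 → posterior Normal(-15/59, 22/59)
obs 7: x=2 → posterior Normal(1/67, 22/67)
obs 8: x=-5/2 → posterior Normal(-19/75, 22/75)
obs 9: x=-1 → posterior Normal(-27/83, 22/83)
obs 10: x=9/4 → posterior Normal(-9/91, 22/91)
obs 11: x=-10 → posterior Normal(-89/99, 2/9)
obs 12: x=-1/2 → posterior Normal(-93/107, 22/107)
obs 13: x=3/4 → posterior Normal(-87/115, 22/115)

mu_0=-87/115, tau_0^2=22/115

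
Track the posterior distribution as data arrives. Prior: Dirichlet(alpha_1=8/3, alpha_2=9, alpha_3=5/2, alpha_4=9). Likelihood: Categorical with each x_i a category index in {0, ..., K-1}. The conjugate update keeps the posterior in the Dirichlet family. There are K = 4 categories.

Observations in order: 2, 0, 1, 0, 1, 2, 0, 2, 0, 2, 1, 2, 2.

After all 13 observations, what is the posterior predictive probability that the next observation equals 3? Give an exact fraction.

obs 1: x=2 → posterior Dirichlet(8/3, 9, 7/2, 9)
obs 2: x=0 → posterior Dirichlet(11/3, 9, 7/2, 9)
obs 3: x=1 → posterior Dirichlet(11/3, 10, 7/2, 9)
obs 4: x=0 → posterior Dirichlet(14/3, 10, 7/2, 9)
obs 5: x=1 → posterior Dirichlet(14/3, 11, 7/2, 9)
obs 6: x=2 → posterior Dirichlet(14/3, 11, 9/2, 9)
obs 7: x=0 → posterior Dirichlet(17/3, 11, 9/2, 9)
obs 8: x=2 → posterior Dirichlet(17/3, 11, 11/2, 9)
obs 9: x=0 → posterior Dirichlet(20/3, 11, 11/2, 9)
obs 10: x=2 → posterior Dirichlet(20/3, 11, 13/2, 9)
obs 11: x=1 → posterior Dirichlet(20/3, 12, 13/2, 9)
obs 12: x=2 → posterior Dirichlet(20/3, 12, 15/2, 9)
obs 13: x=2 → posterior Dirichlet(20/3, 12, 17/2, 9)

54/217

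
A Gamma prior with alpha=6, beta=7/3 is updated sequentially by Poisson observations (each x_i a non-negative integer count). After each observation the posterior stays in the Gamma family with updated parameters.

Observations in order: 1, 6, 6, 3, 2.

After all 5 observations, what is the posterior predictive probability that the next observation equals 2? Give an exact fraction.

17847118005582484704237517535182848/88817841970012523233890533447265625

obs 1: x=1 → posterior Gamma(7, 10/3)
obs 2: x=6 → posterior Gamma(13, 13/3)
obs 3: x=6 → posterior Gamma(19, 16/3)
obs 4: x=3 → posterior Gamma(22, 19/3)
obs 5: x=2 → posterior Gamma(24, 22/3)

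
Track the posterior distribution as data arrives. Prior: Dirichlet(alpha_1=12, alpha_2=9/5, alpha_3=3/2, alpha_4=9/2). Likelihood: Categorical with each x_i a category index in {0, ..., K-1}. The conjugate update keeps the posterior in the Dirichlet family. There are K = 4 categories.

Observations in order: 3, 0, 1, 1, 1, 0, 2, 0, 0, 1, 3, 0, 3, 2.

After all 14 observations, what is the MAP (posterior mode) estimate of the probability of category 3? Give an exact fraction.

65/298

obs 1: x=3 → posterior Dirichlet(12, 9/5, 3/2, 11/2)
obs 2: x=0 → posterior Dirichlet(13, 9/5, 3/2, 11/2)
obs 3: x=1 → posterior Dirichlet(13, 14/5, 3/2, 11/2)
obs 4: x=1 → posterior Dirichlet(13, 19/5, 3/2, 11/2)
obs 5: x=1 → posterior Dirichlet(13, 24/5, 3/2, 11/2)
obs 6: x=0 → posterior Dirichlet(14, 24/5, 3/2, 11/2)
obs 7: x=2 → posterior Dirichlet(14, 24/5, 5/2, 11/2)
obs 8: x=0 → posterior Dirichlet(15, 24/5, 5/2, 11/2)
obs 9: x=0 → posterior Dirichlet(16, 24/5, 5/2, 11/2)
obs 10: x=1 → posterior Dirichlet(16, 29/5, 5/2, 11/2)
obs 11: x=3 → posterior Dirichlet(16, 29/5, 5/2, 13/2)
obs 12: x=0 → posterior Dirichlet(17, 29/5, 5/2, 13/2)
obs 13: x=3 → posterior Dirichlet(17, 29/5, 5/2, 15/2)
obs 14: x=2 → posterior Dirichlet(17, 29/5, 7/2, 15/2)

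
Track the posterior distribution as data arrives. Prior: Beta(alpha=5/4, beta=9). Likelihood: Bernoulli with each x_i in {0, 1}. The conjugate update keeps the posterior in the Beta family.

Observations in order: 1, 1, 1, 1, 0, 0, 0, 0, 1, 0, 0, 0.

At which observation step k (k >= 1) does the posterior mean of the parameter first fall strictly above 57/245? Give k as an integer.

k = 2

obs 1: x=1 → posterior Beta(9/4, 9)
obs 2: x=1 → posterior Beta(13/4, 9)
obs 3: x=1 → posterior Beta(17/4, 9)
obs 4: x=1 → posterior Beta(21/4, 9)
obs 5: x=0 → posterior Beta(21/4, 10)
obs 6: x=0 → posterior Beta(21/4, 11)
obs 7: x=0 → posterior Beta(21/4, 12)
obs 8: x=0 → posterior Beta(21/4, 13)
obs 9: x=1 → posterior Beta(25/4, 13)
obs 10: x=0 → posterior Beta(25/4, 14)
obs 11: x=0 → posterior Beta(25/4, 15)
obs 12: x=0 → posterior Beta(25/4, 16)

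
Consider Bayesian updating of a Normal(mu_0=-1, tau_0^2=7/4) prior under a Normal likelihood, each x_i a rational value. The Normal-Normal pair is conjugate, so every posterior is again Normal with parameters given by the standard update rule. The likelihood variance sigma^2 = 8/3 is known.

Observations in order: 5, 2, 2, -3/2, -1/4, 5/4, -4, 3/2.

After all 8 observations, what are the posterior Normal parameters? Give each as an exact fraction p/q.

obs 1: x=5 → posterior Normal(73/53, 56/53)
obs 2: x=2 → posterior Normal(115/74, 28/37)
obs 3: x=2 → posterior Normal(157/95, 56/95)
obs 4: x=-3/2 → posterior Normal(251/232, 14/29)
obs 5: x=-1/4 → posterior Normal(481/548, 56/137)
obs 6: x=5/4 → posterior Normal(293/316, 28/79)
obs 7: x=-4 → posterior Normal(125/358, 56/179)
obs 8: x=3/2 → posterior Normal(47/100, 7/25)

mu_0=47/100, tau_0^2=7/25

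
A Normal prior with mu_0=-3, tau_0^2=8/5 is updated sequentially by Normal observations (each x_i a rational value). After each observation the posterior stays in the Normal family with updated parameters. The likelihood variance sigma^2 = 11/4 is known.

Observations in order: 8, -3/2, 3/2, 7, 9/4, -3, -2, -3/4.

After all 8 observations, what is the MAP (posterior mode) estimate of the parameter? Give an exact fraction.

203/311

obs 1: x=8 → posterior Normal(91/87, 88/87)
obs 2: x=-3/2 → posterior Normal(43/119, 88/119)
obs 3: x=3/2 → posterior Normal(91/151, 88/151)
obs 4: x=7 → posterior Normal(105/61, 88/183)
obs 5: x=9/4 → posterior Normal(9/5, 88/215)
obs 6: x=-3 → posterior Normal(291/247, 88/247)
obs 7: x=-2 → posterior Normal(227/279, 88/279)
obs 8: x=-3/4 → posterior Normal(203/311, 88/311)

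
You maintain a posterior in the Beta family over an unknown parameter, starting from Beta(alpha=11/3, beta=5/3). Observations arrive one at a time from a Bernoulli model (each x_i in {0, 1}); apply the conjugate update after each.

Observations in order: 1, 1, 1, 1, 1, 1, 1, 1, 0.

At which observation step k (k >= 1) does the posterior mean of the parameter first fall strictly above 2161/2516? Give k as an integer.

k = 7

obs 1: x=1 → posterior Beta(14/3, 5/3)
obs 2: x=1 → posterior Beta(17/3, 5/3)
obs 3: x=1 → posterior Beta(20/3, 5/3)
obs 4: x=1 → posterior Beta(23/3, 5/3)
obs 5: x=1 → posterior Beta(26/3, 5/3)
obs 6: x=1 → posterior Beta(29/3, 5/3)
obs 7: x=1 → posterior Beta(32/3, 5/3)
obs 8: x=1 → posterior Beta(35/3, 5/3)
obs 9: x=0 → posterior Beta(35/3, 8/3)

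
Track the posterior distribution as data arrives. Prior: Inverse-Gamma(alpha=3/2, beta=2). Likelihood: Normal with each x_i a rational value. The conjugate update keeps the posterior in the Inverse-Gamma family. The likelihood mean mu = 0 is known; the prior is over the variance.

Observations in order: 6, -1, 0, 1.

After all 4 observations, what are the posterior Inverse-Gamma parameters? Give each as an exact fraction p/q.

alpha=7/2, beta=21

obs 1: x=6 → posterior Inverse-Gamma(2, 20)
obs 2: x=-1 → posterior Inverse-Gamma(5/2, 41/2)
obs 3: x=0 → posterior Inverse-Gamma(3, 41/2)
obs 4: x=1 → posterior Inverse-Gamma(7/2, 21)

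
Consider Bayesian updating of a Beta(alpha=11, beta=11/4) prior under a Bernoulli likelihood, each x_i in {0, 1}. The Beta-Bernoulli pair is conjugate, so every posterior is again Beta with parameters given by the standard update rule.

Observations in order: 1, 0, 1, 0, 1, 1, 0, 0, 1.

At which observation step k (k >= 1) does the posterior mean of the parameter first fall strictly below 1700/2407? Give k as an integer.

k = 8

obs 1: x=1 → posterior Beta(12, 11/4)
obs 2: x=0 → posterior Beta(12, 15/4)
obs 3: x=1 → posterior Beta(13, 15/4)
obs 4: x=0 → posterior Beta(13, 19/4)
obs 5: x=1 → posterior Beta(14, 19/4)
obs 6: x=1 → posterior Beta(15, 19/4)
obs 7: x=0 → posterior Beta(15, 23/4)
obs 8: x=0 → posterior Beta(15, 27/4)
obs 9: x=1 → posterior Beta(16, 27/4)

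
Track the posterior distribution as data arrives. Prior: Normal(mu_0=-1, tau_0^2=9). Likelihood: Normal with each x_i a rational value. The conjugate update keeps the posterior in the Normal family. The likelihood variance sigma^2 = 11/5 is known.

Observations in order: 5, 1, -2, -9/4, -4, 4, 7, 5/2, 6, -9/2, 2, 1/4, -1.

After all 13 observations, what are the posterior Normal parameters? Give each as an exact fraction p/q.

obs 1: x=5 → posterior Normal(107/28, 99/56)
obs 2: x=1 → posterior Normal(259/101, 99/101)
obs 3: x=-2 → posterior Normal(169/146, 99/146)
obs 4: x=-9/4 → posterior Normal(271/764, 99/191)
obs 5: x=-4 → posterior Normal(-449/944, 99/236)
obs 6: x=4 → posterior Normal(271/1124, 99/281)
obs 7: x=7 → posterior Normal(1531/1304, 99/326)
obs 8: x=5/2 → posterior Normal(283/212, 99/371)
obs 9: x=6 → posterior Normal(3061/1664, 99/416)
obs 10: x=-9/2 → posterior Normal(2251/1844, 99/461)
obs 11: x=2 → posterior Normal(2611/2024, 9/46)
obs 12: x=1/4 → posterior Normal(664/551, 99/551)
obs 13: x=-1 → posterior Normal(619/596, 99/596)

mu_0=619/596, tau_0^2=99/596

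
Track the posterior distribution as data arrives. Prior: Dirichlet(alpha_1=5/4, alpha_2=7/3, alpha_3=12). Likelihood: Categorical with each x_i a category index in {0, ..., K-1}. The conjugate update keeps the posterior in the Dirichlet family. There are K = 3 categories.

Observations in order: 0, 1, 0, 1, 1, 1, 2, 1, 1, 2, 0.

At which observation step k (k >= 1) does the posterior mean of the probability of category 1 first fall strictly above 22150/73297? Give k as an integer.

k = 8

obs 1: x=0 → posterior Dirichlet(9/4, 7/3, 12)
obs 2: x=1 → posterior Dirichlet(9/4, 10/3, 12)
obs 3: x=0 → posterior Dirichlet(13/4, 10/3, 12)
obs 4: x=1 → posterior Dirichlet(13/4, 13/3, 12)
obs 5: x=1 → posterior Dirichlet(13/4, 16/3, 12)
obs 6: x=1 → posterior Dirichlet(13/4, 19/3, 12)
obs 7: x=2 → posterior Dirichlet(13/4, 19/3, 13)
obs 8: x=1 → posterior Dirichlet(13/4, 22/3, 13)
obs 9: x=1 → posterior Dirichlet(13/4, 25/3, 13)
obs 10: x=2 → posterior Dirichlet(13/4, 25/3, 14)
obs 11: x=0 → posterior Dirichlet(17/4, 25/3, 14)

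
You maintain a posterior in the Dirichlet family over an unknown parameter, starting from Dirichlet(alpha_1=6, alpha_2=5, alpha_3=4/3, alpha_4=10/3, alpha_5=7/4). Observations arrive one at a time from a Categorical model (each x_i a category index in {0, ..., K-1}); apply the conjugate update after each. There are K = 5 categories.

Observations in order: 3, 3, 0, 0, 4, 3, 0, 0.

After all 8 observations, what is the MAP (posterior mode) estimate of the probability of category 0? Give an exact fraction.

obs 1: x=3 → posterior Dirichlet(6, 5, 4/3, 13/3, 7/4)
obs 2: x=3 → posterior Dirichlet(6, 5, 4/3, 16/3, 7/4)
obs 3: x=0 → posterior Dirichlet(7, 5, 4/3, 16/3, 7/4)
obs 4: x=0 → posterior Dirichlet(8, 5, 4/3, 16/3, 7/4)
obs 5: x=4 → posterior Dirichlet(8, 5, 4/3, 16/3, 11/4)
obs 6: x=3 → posterior Dirichlet(8, 5, 4/3, 19/3, 11/4)
obs 7: x=0 → posterior Dirichlet(9, 5, 4/3, 19/3, 11/4)
obs 8: x=0 → posterior Dirichlet(10, 5, 4/3, 19/3, 11/4)

108/245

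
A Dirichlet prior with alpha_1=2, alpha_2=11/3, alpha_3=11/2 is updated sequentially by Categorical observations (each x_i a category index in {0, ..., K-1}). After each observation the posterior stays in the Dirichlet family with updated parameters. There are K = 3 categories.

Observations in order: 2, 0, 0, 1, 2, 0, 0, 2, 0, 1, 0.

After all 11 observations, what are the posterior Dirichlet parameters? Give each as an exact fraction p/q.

obs 1: x=2 → posterior Dirichlet(2, 11/3, 13/2)
obs 2: x=0 → posterior Dirichlet(3, 11/3, 13/2)
obs 3: x=0 → posterior Dirichlet(4, 11/3, 13/2)
obs 4: x=1 → posterior Dirichlet(4, 14/3, 13/2)
obs 5: x=2 → posterior Dirichlet(4, 14/3, 15/2)
obs 6: x=0 → posterior Dirichlet(5, 14/3, 15/2)
obs 7: x=0 → posterior Dirichlet(6, 14/3, 15/2)
obs 8: x=2 → posterior Dirichlet(6, 14/3, 17/2)
obs 9: x=0 → posterior Dirichlet(7, 14/3, 17/2)
obs 10: x=1 → posterior Dirichlet(7, 17/3, 17/2)
obs 11: x=0 → posterior Dirichlet(8, 17/3, 17/2)

alpha_1=8, alpha_2=17/3, alpha_3=17/2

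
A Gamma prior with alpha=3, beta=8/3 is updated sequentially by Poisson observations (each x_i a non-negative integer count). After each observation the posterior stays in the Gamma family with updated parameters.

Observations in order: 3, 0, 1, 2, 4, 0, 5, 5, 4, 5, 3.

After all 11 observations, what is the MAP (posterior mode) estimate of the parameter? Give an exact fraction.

102/41

obs 1: x=3 → posterior Gamma(6, 11/3)
obs 2: x=0 → posterior Gamma(6, 14/3)
obs 3: x=1 → posterior Gamma(7, 17/3)
obs 4: x=2 → posterior Gamma(9, 20/3)
obs 5: x=4 → posterior Gamma(13, 23/3)
obs 6: x=0 → posterior Gamma(13, 26/3)
obs 7: x=5 → posterior Gamma(18, 29/3)
obs 8: x=5 → posterior Gamma(23, 32/3)
obs 9: x=4 → posterior Gamma(27, 35/3)
obs 10: x=5 → posterior Gamma(32, 38/3)
obs 11: x=3 → posterior Gamma(35, 41/3)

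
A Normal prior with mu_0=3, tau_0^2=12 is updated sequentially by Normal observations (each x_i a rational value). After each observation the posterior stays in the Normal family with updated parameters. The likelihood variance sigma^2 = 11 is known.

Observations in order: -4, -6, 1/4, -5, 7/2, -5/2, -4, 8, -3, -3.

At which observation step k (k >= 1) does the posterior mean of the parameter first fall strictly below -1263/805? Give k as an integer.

k = 2

obs 1: x=-4 → posterior Normal(-15/23, 132/23)
obs 2: x=-6 → posterior Normal(-87/35, 132/35)
obs 3: x=1/4 → posterior Normal(-84/47, 132/47)
obs 4: x=-5 → posterior Normal(-144/59, 132/59)
obs 5: x=7/2 → posterior Normal(-102/71, 132/71)
obs 6: x=-5/2 → posterior Normal(-132/83, 132/83)
obs 7: x=-4 → posterior Normal(-36/19, 132/95)
obs 8: x=8 → posterior Normal(-84/107, 132/107)
obs 9: x=-3 → posterior Normal(-120/119, 132/119)
obs 10: x=-3 → posterior Normal(-156/131, 132/131)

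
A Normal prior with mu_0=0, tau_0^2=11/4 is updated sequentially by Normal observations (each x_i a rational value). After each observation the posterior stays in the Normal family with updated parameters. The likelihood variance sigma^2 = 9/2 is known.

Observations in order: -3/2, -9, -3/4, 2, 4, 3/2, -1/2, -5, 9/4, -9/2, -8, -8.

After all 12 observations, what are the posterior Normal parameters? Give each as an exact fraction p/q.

obs 1: x=-3/2 → posterior Normal(-33/58, 99/58)
obs 2: x=-9 → posterior Normal(-231/80, 99/80)
obs 3: x=-3/4 → posterior Normal(-165/68, 33/34)
obs 4: x=2 → posterior Normal(-407/248, 99/124)
obs 5: x=4 → posterior Normal(-231/292, 99/146)
obs 6: x=3/2 → posterior Normal(-55/112, 33/56)
obs 7: x=-1/2 → posterior Normal(-187/380, 99/190)
obs 8: x=-5 → posterior Normal(-407/424, 99/212)
obs 9: x=9/4 → posterior Normal(-77/117, 11/26)
obs 10: x=-9/2 → posterior Normal(-253/256, 99/256)
obs 11: x=-8 → posterior Normal(-429/278, 99/278)
obs 12: x=-8 → posterior Normal(-121/60, 33/100)

mu_0=-121/60, tau_0^2=33/100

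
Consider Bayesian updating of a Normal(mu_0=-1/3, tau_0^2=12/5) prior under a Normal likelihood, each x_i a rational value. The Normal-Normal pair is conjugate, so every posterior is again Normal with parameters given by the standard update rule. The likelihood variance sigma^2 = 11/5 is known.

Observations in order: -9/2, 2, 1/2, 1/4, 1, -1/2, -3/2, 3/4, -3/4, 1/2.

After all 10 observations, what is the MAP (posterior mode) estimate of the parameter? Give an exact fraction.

-92/393

obs 1: x=-9/2 → posterior Normal(-173/69, 132/115)
obs 2: x=2 → posterior Normal(-101/105, 132/175)
obs 3: x=1/2 → posterior Normal(-83/141, 132/235)
obs 4: x=1/4 → posterior Normal(-74/177, 132/295)
obs 5: x=1 → posterior Normal(-38/213, 132/355)
obs 6: x=-1/2 → posterior Normal(-56/249, 132/415)
obs 7: x=-3/2 → posterior Normal(-22/57, 132/475)
obs 8: x=3/4 → posterior Normal(-83/321, 132/535)
obs 9: x=-3/4 → posterior Normal(-110/357, 132/595)
obs 10: x=1/2 → posterior Normal(-92/393, 132/655)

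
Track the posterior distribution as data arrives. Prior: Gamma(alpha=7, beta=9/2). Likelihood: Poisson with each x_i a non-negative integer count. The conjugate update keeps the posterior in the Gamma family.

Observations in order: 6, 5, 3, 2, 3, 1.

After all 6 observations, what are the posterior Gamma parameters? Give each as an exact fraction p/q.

alpha=27, beta=21/2

obs 1: x=6 → posterior Gamma(13, 11/2)
obs 2: x=5 → posterior Gamma(18, 13/2)
obs 3: x=3 → posterior Gamma(21, 15/2)
obs 4: x=2 → posterior Gamma(23, 17/2)
obs 5: x=3 → posterior Gamma(26, 19/2)
obs 6: x=1 → posterior Gamma(27, 21/2)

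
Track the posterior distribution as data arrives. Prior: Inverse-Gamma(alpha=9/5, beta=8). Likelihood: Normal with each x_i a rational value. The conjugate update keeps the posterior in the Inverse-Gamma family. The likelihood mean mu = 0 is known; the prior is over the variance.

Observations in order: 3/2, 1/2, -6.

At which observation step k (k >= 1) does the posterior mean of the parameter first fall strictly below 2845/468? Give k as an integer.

k = 2

obs 1: x=3/2 → posterior Inverse-Gamma(23/10, 73/8)
obs 2: x=1/2 → posterior Inverse-Gamma(14/5, 37/4)
obs 3: x=-6 → posterior Inverse-Gamma(33/10, 109/4)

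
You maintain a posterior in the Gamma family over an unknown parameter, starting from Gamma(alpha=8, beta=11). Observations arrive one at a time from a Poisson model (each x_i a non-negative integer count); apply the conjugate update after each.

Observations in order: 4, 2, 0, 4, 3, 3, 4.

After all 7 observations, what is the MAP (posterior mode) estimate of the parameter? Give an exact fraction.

3/2

obs 1: x=4 → posterior Gamma(12, 12)
obs 2: x=2 → posterior Gamma(14, 13)
obs 3: x=0 → posterior Gamma(14, 14)
obs 4: x=4 → posterior Gamma(18, 15)
obs 5: x=3 → posterior Gamma(21, 16)
obs 6: x=3 → posterior Gamma(24, 17)
obs 7: x=4 → posterior Gamma(28, 18)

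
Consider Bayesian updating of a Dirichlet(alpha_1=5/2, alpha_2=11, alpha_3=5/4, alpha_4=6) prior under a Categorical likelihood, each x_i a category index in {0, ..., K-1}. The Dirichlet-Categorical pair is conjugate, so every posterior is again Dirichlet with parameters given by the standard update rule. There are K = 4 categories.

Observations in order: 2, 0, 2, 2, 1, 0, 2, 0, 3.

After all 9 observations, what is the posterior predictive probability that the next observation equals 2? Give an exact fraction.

3/17

obs 1: x=2 → posterior Dirichlet(5/2, 11, 9/4, 6)
obs 2: x=0 → posterior Dirichlet(7/2, 11, 9/4, 6)
obs 3: x=2 → posterior Dirichlet(7/2, 11, 13/4, 6)
obs 4: x=2 → posterior Dirichlet(7/2, 11, 17/4, 6)
obs 5: x=1 → posterior Dirichlet(7/2, 12, 17/4, 6)
obs 6: x=0 → posterior Dirichlet(9/2, 12, 17/4, 6)
obs 7: x=2 → posterior Dirichlet(9/2, 12, 21/4, 6)
obs 8: x=0 → posterior Dirichlet(11/2, 12, 21/4, 6)
obs 9: x=3 → posterior Dirichlet(11/2, 12, 21/4, 7)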